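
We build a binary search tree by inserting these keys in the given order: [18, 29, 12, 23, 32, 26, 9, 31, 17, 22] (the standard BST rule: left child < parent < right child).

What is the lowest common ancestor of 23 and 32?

29

Resulting structure (node: left, right):
  18: L=12, R=29
  29: L=23, R=32
  12: L=9, R=17
  23: L=22, R=26
  32: L=31, R=–
  26: L=–, R=–
  9: L=–, R=–
  31: L=–, R=–
  17: L=–, R=–
  22: L=–, R=–

Path to 23: 18 → 29 → 23
Path to 32: 18 → 29 → 32
The paths share a prefix ending at 29, then split left and right.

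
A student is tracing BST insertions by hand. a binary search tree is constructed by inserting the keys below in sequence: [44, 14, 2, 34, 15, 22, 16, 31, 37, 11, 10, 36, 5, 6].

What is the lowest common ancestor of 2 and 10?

44: root
14: left child of 44 (depth 1)
2: left child of 14 (depth 2)
34: right child of 14 (depth 2)
15: left child of 34 (depth 3)
22: right child of 15 (depth 4)
16: left child of 22 (depth 5)
31: right child of 22 (depth 5)
37: right child of 34 (depth 3)
11: right child of 2 (depth 3)
10: left child of 11 (depth 4)
36: left child of 37 (depth 4)
5: left child of 10 (depth 5)
6: right child of 5 (depth 6)

Path to 2: 44 → 14 → 2
Path to 10: 44 → 14 → 2 → 11 → 10
2 lies on both paths and is an ancestor of the other node.

2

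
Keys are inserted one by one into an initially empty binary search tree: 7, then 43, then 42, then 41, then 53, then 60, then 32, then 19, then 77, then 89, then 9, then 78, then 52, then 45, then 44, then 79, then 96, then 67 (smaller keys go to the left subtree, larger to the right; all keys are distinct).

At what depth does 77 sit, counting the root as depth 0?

4

Insert 7: tree is empty, so 7 becomes the root.
Insert 43: 43 > 7 → go right. Place as right child of 7.
Insert 42: 42 > 7 → go right; 42 < 43 → go left. Place as left child of 43.
Insert 41: 41 > 7 → go right; 41 < 43 → go left; 41 < 42 → go left. Place as left child of 42.
Insert 53: 53 > 7 → go right; 53 > 43 → go right. Place as right child of 43.
Insert 60: 60 > 7 → go right; 60 > 43 → go right; 60 > 53 → go right. Place as right child of 53.
Insert 32: 32 > 7 → go right; 32 < 43 → go left; 32 < 42 → go left; 32 < 41 → go left. Place as left child of 41.
Insert 19: 19 > 7 → go right; 19 < 43 → go left; 19 < 42 → go left; 19 < 41 → go left; 19 < 32 → go left. Place as left child of 32.
Insert 77: 77 > 7 → go right; 77 > 43 → go right; 77 > 53 → go right; 77 > 60 → go right. Place as right child of 60.
Insert 89: 89 > 7 → go right; 89 > 43 → go right; 89 > 53 → go right; 89 > 60 → go right; 89 > 77 → go right. Place as right child of 77.
Insert 9: 9 > 7 → go right; 9 < 43 → go left; 9 < 42 → go left; 9 < 41 → go left; 9 < 32 → go left; 9 < 19 → go left. Place as left child of 19.
Insert 78: 78 > 7 → go right; 78 > 43 → go right; 78 > 53 → go right; 78 > 60 → go right; 78 > 77 → go right; 78 < 89 → go left. Place as left child of 89.
Insert 52: 52 > 7 → go right; 52 > 43 → go right; 52 < 53 → go left. Place as left child of 53.
Insert 45: 45 > 7 → go right; 45 > 43 → go right; 45 < 53 → go left; 45 < 52 → go left. Place as left child of 52.
Insert 44: 44 > 7 → go right; 44 > 43 → go right; 44 < 53 → go left; 44 < 52 → go left; 44 < 45 → go left. Place as left child of 45.
Insert 79: 79 > 7 → go right; 79 > 43 → go right; 79 > 53 → go right; 79 > 60 → go right; 79 > 77 → go right; 79 < 89 → go left; 79 > 78 → go right. Place as right child of 78.
Insert 96: 96 > 7 → go right; 96 > 43 → go right; 96 > 53 → go right; 96 > 60 → go right; 96 > 77 → go right; 96 > 89 → go right. Place as right child of 89.
Insert 67: 67 > 7 → go right; 67 > 43 → go right; 67 > 53 → go right; 67 > 60 → go right; 67 < 77 → go left. Place as left child of 77.

Path to 77: 7 → 43 → 53 → 60 → 77, which is 4 edges.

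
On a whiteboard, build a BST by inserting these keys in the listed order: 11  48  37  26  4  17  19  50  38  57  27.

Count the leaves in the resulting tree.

11: root
48: right child of 11 (depth 1)
37: left child of 48 (depth 2)
26: left child of 37 (depth 3)
4: left child of 11 (depth 1)
17: left child of 26 (depth 4)
19: right child of 17 (depth 5)
50: right child of 48 (depth 2)
38: right child of 37 (depth 3)
57: right child of 50 (depth 3)
27: right child of 26 (depth 4)

Leaves: 4, 19, 27, 38, 57 — 5 in total.

5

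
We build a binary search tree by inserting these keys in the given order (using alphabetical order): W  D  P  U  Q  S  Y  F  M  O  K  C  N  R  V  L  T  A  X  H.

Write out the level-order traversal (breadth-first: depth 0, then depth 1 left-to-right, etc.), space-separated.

W D Y C P X A F U M Q V K O S H L N R T

W: root
D: left child of W (depth 1)
P: right child of D (depth 2)
U: right child of P (depth 3)
Q: left child of U (depth 4)
S: right child of Q (depth 5)
Y: right child of W (depth 1)
F: left child of P (depth 3)
M: right child of F (depth 4)
O: right child of M (depth 5)
K: left child of M (depth 5)
C: left child of D (depth 2)
N: left child of O (depth 6)
R: left child of S (depth 6)
V: right child of U (depth 4)
L: right child of K (depth 6)
T: right child of S (depth 6)
A: left child of C (depth 3)
X: left child of Y (depth 2)
H: left child of K (depth 6)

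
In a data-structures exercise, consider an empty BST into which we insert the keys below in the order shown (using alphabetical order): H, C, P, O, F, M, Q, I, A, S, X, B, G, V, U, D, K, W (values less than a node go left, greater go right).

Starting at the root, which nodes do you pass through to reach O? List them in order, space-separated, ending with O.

H P O

H: root
C: left child of H (depth 1)
P: right child of H (depth 1)
O: left child of P (depth 2)
F: right child of C (depth 2)
M: left child of O (depth 3)
Q: right child of P (depth 2)
I: left child of M (depth 4)
A: left child of C (depth 2)
S: right child of Q (depth 3)
X: right child of S (depth 4)
B: right child of A (depth 3)
G: right child of F (depth 3)
V: left child of X (depth 5)
U: left child of V (depth 6)
D: left child of F (depth 3)
K: right child of I (depth 5)
W: right child of V (depth 6)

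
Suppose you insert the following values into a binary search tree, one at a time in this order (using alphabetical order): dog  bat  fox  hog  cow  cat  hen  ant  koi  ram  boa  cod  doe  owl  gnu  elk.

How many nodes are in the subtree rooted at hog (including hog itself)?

6

dog: root
bat: left child of dog (depth 1)
fox: right child of dog (depth 1)
hog: right child of fox (depth 2)
cow: right child of bat (depth 2)
cat: left child of cow (depth 3)
hen: left child of hog (depth 3)
ant: left child of bat (depth 2)
koi: right child of hog (depth 3)
ram: right child of koi (depth 4)
boa: left child of cat (depth 4)
cod: right child of cat (depth 4)
doe: right child of cow (depth 3)
owl: left child of ram (depth 5)
gnu: left child of hen (depth 4)
elk: left child of fox (depth 2)

Subtree rooted at hog contains: hog, hen, gnu, koi, ram, owl — 6 nodes.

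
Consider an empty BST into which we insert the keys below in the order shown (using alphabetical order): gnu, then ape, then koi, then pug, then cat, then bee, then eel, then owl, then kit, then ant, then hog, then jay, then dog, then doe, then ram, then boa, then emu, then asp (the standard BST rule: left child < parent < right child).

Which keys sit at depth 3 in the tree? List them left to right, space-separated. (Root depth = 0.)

Insert gnu: tree is empty, so gnu becomes the root.
Insert ape: ape < gnu → go left. Place as left child of gnu.
Insert koi: koi > gnu → go right. Place as right child of gnu.
Insert pug: pug > gnu → go right; pug > koi → go right. Place as right child of koi.
Insert cat: cat < gnu → go left; cat > ape → go right. Place as right child of ape.
Insert bee: bee < gnu → go left; bee > ape → go right; bee < cat → go left. Place as left child of cat.
Insert eel: eel < gnu → go left; eel > ape → go right; eel > cat → go right. Place as right child of cat.
Insert owl: owl > gnu → go right; owl > koi → go right; owl < pug → go left. Place as left child of pug.
Insert kit: kit > gnu → go right; kit < koi → go left. Place as left child of koi.
Insert ant: ant < gnu → go left; ant < ape → go left. Place as left child of ape.
Insert hog: hog > gnu → go right; hog < koi → go left; hog < kit → go left. Place as left child of kit.
Insert jay: jay > gnu → go right; jay < koi → go left; jay < kit → go left; jay > hog → go right. Place as right child of hog.
Insert dog: dog < gnu → go left; dog > ape → go right; dog > cat → go right; dog < eel → go left. Place as left child of eel.
Insert doe: doe < gnu → go left; doe > ape → go right; doe > cat → go right; doe < eel → go left; doe < dog → go left. Place as left child of dog.
Insert ram: ram > gnu → go right; ram > koi → go right; ram > pug → go right. Place as right child of pug.
Insert boa: boa < gnu → go left; boa > ape → go right; boa < cat → go left; boa > bee → go right. Place as right child of bee.
Insert emu: emu < gnu → go left; emu > ape → go right; emu > cat → go right; emu > eel → go right. Place as right child of eel.
Insert asp: asp < gnu → go left; asp > ape → go right; asp < cat → go left; asp < bee → go left. Place as left child of bee.

bee eel hog owl ram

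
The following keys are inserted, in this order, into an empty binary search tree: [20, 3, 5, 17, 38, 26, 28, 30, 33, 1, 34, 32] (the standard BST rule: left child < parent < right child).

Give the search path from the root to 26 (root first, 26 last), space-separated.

20 38 26

Insert 20: tree is empty, so 20 becomes the root.
Insert 3: 3 < 20 → go left. Place as left child of 20.
Insert 5: 5 < 20 → go left; 5 > 3 → go right. Place as right child of 3.
Insert 17: 17 < 20 → go left; 17 > 3 → go right; 17 > 5 → go right. Place as right child of 5.
Insert 38: 38 > 20 → go right. Place as right child of 20.
Insert 26: 26 > 20 → go right; 26 < 38 → go left. Place as left child of 38.
Insert 28: 28 > 20 → go right; 28 < 38 → go left; 28 > 26 → go right. Place as right child of 26.
Insert 30: 30 > 20 → go right; 30 < 38 → go left; 30 > 26 → go right; 30 > 28 → go right. Place as right child of 28.
Insert 33: 33 > 20 → go right; 33 < 38 → go left; 33 > 26 → go right; 33 > 28 → go right; 33 > 30 → go right. Place as right child of 30.
Insert 1: 1 < 20 → go left; 1 < 3 → go left. Place as left child of 3.
Insert 34: 34 > 20 → go right; 34 < 38 → go left; 34 > 26 → go right; 34 > 28 → go right; 34 > 30 → go right; 34 > 33 → go right. Place as right child of 33.
Insert 32: 32 > 20 → go right; 32 < 38 → go left; 32 > 26 → go right; 32 > 28 → go right; 32 > 30 → go right; 32 < 33 → go left. Place as left child of 33.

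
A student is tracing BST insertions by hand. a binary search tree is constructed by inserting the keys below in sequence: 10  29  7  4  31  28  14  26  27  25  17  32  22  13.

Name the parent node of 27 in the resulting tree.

26

Resulting structure (node: left, right):
  10: L=7, R=29
  29: L=28, R=31
  7: L=4, R=–
  4: L=–, R=–
  31: L=–, R=32
  28: L=14, R=–
  14: L=13, R=26
  26: L=25, R=27
  27: L=–, R=–
  25: L=17, R=–
  17: L=–, R=22
  32: L=–, R=–
  22: L=–, R=–
  13: L=–, R=–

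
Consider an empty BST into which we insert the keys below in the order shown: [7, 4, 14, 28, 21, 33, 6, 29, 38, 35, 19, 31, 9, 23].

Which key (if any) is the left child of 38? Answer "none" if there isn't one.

7: root
4: left child of 7 (depth 1)
14: right child of 7 (depth 1)
28: right child of 14 (depth 2)
21: left child of 28 (depth 3)
33: right child of 28 (depth 3)
6: right child of 4 (depth 2)
29: left child of 33 (depth 4)
38: right child of 33 (depth 4)
35: left child of 38 (depth 5)
19: left child of 21 (depth 4)
31: right child of 29 (depth 5)
9: left child of 14 (depth 2)
23: right child of 21 (depth 4)

35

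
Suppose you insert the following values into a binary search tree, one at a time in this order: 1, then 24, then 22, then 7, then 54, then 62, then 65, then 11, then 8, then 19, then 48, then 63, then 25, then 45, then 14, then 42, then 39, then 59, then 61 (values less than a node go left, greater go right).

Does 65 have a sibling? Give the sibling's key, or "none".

59

Insert 1: tree is empty, so 1 becomes the root.
Insert 24: 24 > 1 → go right. Place as right child of 1.
Insert 22: 22 > 1 → go right; 22 < 24 → go left. Place as left child of 24.
Insert 7: 7 > 1 → go right; 7 < 24 → go left; 7 < 22 → go left. Place as left child of 22.
Insert 54: 54 > 1 → go right; 54 > 24 → go right. Place as right child of 24.
Insert 62: 62 > 1 → go right; 62 > 24 → go right; 62 > 54 → go right. Place as right child of 54.
Insert 65: 65 > 1 → go right; 65 > 24 → go right; 65 > 54 → go right; 65 > 62 → go right. Place as right child of 62.
Insert 11: 11 > 1 → go right; 11 < 24 → go left; 11 < 22 → go left; 11 > 7 → go right. Place as right child of 7.
Insert 8: 8 > 1 → go right; 8 < 24 → go left; 8 < 22 → go left; 8 > 7 → go right; 8 < 11 → go left. Place as left child of 11.
Insert 19: 19 > 1 → go right; 19 < 24 → go left; 19 < 22 → go left; 19 > 7 → go right; 19 > 11 → go right. Place as right child of 11.
Insert 48: 48 > 1 → go right; 48 > 24 → go right; 48 < 54 → go left. Place as left child of 54.
Insert 63: 63 > 1 → go right; 63 > 24 → go right; 63 > 54 → go right; 63 > 62 → go right; 63 < 65 → go left. Place as left child of 65.
Insert 25: 25 > 1 → go right; 25 > 24 → go right; 25 < 54 → go left; 25 < 48 → go left. Place as left child of 48.
Insert 45: 45 > 1 → go right; 45 > 24 → go right; 45 < 54 → go left; 45 < 48 → go left; 45 > 25 → go right. Place as right child of 25.
Insert 14: 14 > 1 → go right; 14 < 24 → go left; 14 < 22 → go left; 14 > 7 → go right; 14 > 11 → go right; 14 < 19 → go left. Place as left child of 19.
Insert 42: 42 > 1 → go right; 42 > 24 → go right; 42 < 54 → go left; 42 < 48 → go left; 42 > 25 → go right; 42 < 45 → go left. Place as left child of 45.
Insert 39: 39 > 1 → go right; 39 > 24 → go right; 39 < 54 → go left; 39 < 48 → go left; 39 > 25 → go right; 39 < 45 → go left; 39 < 42 → go left. Place as left child of 42.
Insert 59: 59 > 1 → go right; 59 > 24 → go right; 59 > 54 → go right; 59 < 62 → go left. Place as left child of 62.
Insert 61: 61 > 1 → go right; 61 > 24 → go right; 61 > 54 → go right; 61 < 62 → go left; 61 > 59 → go right. Place as right child of 59.

65's parent is 62; the other child of 62 is 59.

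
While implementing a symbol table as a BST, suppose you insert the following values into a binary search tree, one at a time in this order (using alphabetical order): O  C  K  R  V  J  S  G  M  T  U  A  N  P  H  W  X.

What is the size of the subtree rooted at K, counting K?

Resulting structure (node: left, right):
  O: L=C, R=R
  C: L=A, R=K
  K: L=J, R=M
  R: L=P, R=V
  V: L=S, R=W
  J: L=G, R=–
  S: L=–, R=T
  G: L=–, R=H
  M: L=–, R=N
  T: L=–, R=U
  U: L=–, R=–
  A: L=–, R=–
  N: L=–, R=–
  P: L=–, R=–
  H: L=–, R=–
  W: L=–, R=X
  X: L=–, R=–

Subtree rooted at K contains: K, J, G, H, M, N — 6 nodes.

6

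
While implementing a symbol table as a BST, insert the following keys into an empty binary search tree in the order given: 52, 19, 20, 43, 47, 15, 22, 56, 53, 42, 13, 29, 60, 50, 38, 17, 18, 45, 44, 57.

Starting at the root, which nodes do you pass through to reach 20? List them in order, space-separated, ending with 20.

Insert 52: tree is empty, so 52 becomes the root.
Insert 19: 19 < 52 → go left. Place as left child of 52.
Insert 20: 20 < 52 → go left; 20 > 19 → go right. Place as right child of 19.
Insert 43: 43 < 52 → go left; 43 > 19 → go right; 43 > 20 → go right. Place as right child of 20.
Insert 47: 47 < 52 → go left; 47 > 19 → go right; 47 > 20 → go right; 47 > 43 → go right. Place as right child of 43.
Insert 15: 15 < 52 → go left; 15 < 19 → go left. Place as left child of 19.
Insert 22: 22 < 52 → go left; 22 > 19 → go right; 22 > 20 → go right; 22 < 43 → go left. Place as left child of 43.
Insert 56: 56 > 52 → go right. Place as right child of 52.
Insert 53: 53 > 52 → go right; 53 < 56 → go left. Place as left child of 56.
Insert 42: 42 < 52 → go left; 42 > 19 → go right; 42 > 20 → go right; 42 < 43 → go left; 42 > 22 → go right. Place as right child of 22.
Insert 13: 13 < 52 → go left; 13 < 19 → go left; 13 < 15 → go left. Place as left child of 15.
Insert 29: 29 < 52 → go left; 29 > 19 → go right; 29 > 20 → go right; 29 < 43 → go left; 29 > 22 → go right; 29 < 42 → go left. Place as left child of 42.
Insert 60: 60 > 52 → go right; 60 > 56 → go right. Place as right child of 56.
Insert 50: 50 < 52 → go left; 50 > 19 → go right; 50 > 20 → go right; 50 > 43 → go right; 50 > 47 → go right. Place as right child of 47.
Insert 38: 38 < 52 → go left; 38 > 19 → go right; 38 > 20 → go right; 38 < 43 → go left; 38 > 22 → go right; 38 < 42 → go left; 38 > 29 → go right. Place as right child of 29.
Insert 17: 17 < 52 → go left; 17 < 19 → go left; 17 > 15 → go right. Place as right child of 15.
Insert 18: 18 < 52 → go left; 18 < 19 → go left; 18 > 15 → go right; 18 > 17 → go right. Place as right child of 17.
Insert 45: 45 < 52 → go left; 45 > 19 → go right; 45 > 20 → go right; 45 > 43 → go right; 45 < 47 → go left. Place as left child of 47.
Insert 44: 44 < 52 → go left; 44 > 19 → go right; 44 > 20 → go right; 44 > 43 → go right; 44 < 47 → go left; 44 < 45 → go left. Place as left child of 45.
Insert 57: 57 > 52 → go right; 57 > 56 → go right; 57 < 60 → go left. Place as left child of 60.

52 19 20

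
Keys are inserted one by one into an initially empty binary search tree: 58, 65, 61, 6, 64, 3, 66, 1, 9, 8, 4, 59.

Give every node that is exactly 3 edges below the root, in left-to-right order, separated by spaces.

58: root
65: right child of 58 (depth 1)
61: left child of 65 (depth 2)
6: left child of 58 (depth 1)
64: right child of 61 (depth 3)
3: left child of 6 (depth 2)
66: right child of 65 (depth 2)
1: left child of 3 (depth 3)
9: right child of 6 (depth 2)
8: left child of 9 (depth 3)
4: right child of 3 (depth 3)
59: left child of 61 (depth 3)

1 4 8 59 64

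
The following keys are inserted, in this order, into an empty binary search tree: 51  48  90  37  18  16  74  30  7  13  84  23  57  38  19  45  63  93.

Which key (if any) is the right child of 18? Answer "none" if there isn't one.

30

Insert 51: tree is empty, so 51 becomes the root.
Insert 48: 48 < 51 → go left. Place as left child of 51.
Insert 90: 90 > 51 → go right. Place as right child of 51.
Insert 37: 37 < 51 → go left; 37 < 48 → go left. Place as left child of 48.
Insert 18: 18 < 51 → go left; 18 < 48 → go left; 18 < 37 → go left. Place as left child of 37.
Insert 16: 16 < 51 → go left; 16 < 48 → go left; 16 < 37 → go left; 16 < 18 → go left. Place as left child of 18.
Insert 74: 74 > 51 → go right; 74 < 90 → go left. Place as left child of 90.
Insert 30: 30 < 51 → go left; 30 < 48 → go left; 30 < 37 → go left; 30 > 18 → go right. Place as right child of 18.
Insert 7: 7 < 51 → go left; 7 < 48 → go left; 7 < 37 → go left; 7 < 18 → go left; 7 < 16 → go left. Place as left child of 16.
Insert 13: 13 < 51 → go left; 13 < 48 → go left; 13 < 37 → go left; 13 < 18 → go left; 13 < 16 → go left; 13 > 7 → go right. Place as right child of 7.
Insert 84: 84 > 51 → go right; 84 < 90 → go left; 84 > 74 → go right. Place as right child of 74.
Insert 23: 23 < 51 → go left; 23 < 48 → go left; 23 < 37 → go left; 23 > 18 → go right; 23 < 30 → go left. Place as left child of 30.
Insert 57: 57 > 51 → go right; 57 < 90 → go left; 57 < 74 → go left. Place as left child of 74.
Insert 38: 38 < 51 → go left; 38 < 48 → go left; 38 > 37 → go right. Place as right child of 37.
Insert 19: 19 < 51 → go left; 19 < 48 → go left; 19 < 37 → go left; 19 > 18 → go right; 19 < 30 → go left; 19 < 23 → go left. Place as left child of 23.
Insert 45: 45 < 51 → go left; 45 < 48 → go left; 45 > 37 → go right; 45 > 38 → go right. Place as right child of 38.
Insert 63: 63 > 51 → go right; 63 < 90 → go left; 63 < 74 → go left; 63 > 57 → go right. Place as right child of 57.
Insert 93: 93 > 51 → go right; 93 > 90 → go right. Place as right child of 90.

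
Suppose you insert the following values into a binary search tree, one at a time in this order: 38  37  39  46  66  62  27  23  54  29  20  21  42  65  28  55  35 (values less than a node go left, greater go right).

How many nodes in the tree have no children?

38: root
37: left child of 38 (depth 1)
39: right child of 38 (depth 1)
46: right child of 39 (depth 2)
66: right child of 46 (depth 3)
62: left child of 66 (depth 4)
27: left child of 37 (depth 2)
23: left child of 27 (depth 3)
54: left child of 62 (depth 5)
29: right child of 27 (depth 3)
20: left child of 23 (depth 4)
21: right child of 20 (depth 5)
42: left child of 46 (depth 3)
65: right child of 62 (depth 5)
28: left child of 29 (depth 4)
55: right child of 54 (depth 6)
35: right child of 29 (depth 4)

Leaves: 21, 28, 35, 42, 55, 65 — 6 in total.

6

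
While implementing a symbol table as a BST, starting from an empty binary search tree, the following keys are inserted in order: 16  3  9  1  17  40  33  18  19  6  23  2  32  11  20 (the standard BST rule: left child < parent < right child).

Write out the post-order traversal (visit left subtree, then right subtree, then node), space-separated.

Insert 16: tree is empty, so 16 becomes the root.
Insert 3: 3 < 16 → go left. Place as left child of 16.
Insert 9: 9 < 16 → go left; 9 > 3 → go right. Place as right child of 3.
Insert 1: 1 < 16 → go left; 1 < 3 → go left. Place as left child of 3.
Insert 17: 17 > 16 → go right. Place as right child of 16.
Insert 40: 40 > 16 → go right; 40 > 17 → go right. Place as right child of 17.
Insert 33: 33 > 16 → go right; 33 > 17 → go right; 33 < 40 → go left. Place as left child of 40.
Insert 18: 18 > 16 → go right; 18 > 17 → go right; 18 < 40 → go left; 18 < 33 → go left. Place as left child of 33.
Insert 19: 19 > 16 → go right; 19 > 17 → go right; 19 < 40 → go left; 19 < 33 → go left; 19 > 18 → go right. Place as right child of 18.
Insert 6: 6 < 16 → go left; 6 > 3 → go right; 6 < 9 → go left. Place as left child of 9.
Insert 23: 23 > 16 → go right; 23 > 17 → go right; 23 < 40 → go left; 23 < 33 → go left; 23 > 18 → go right; 23 > 19 → go right. Place as right child of 19.
Insert 2: 2 < 16 → go left; 2 < 3 → go left; 2 > 1 → go right. Place as right child of 1.
Insert 32: 32 > 16 → go right; 32 > 17 → go right; 32 < 40 → go left; 32 < 33 → go left; 32 > 18 → go right; 32 > 19 → go right; 32 > 23 → go right. Place as right child of 23.
Insert 11: 11 < 16 → go left; 11 > 3 → go right; 11 > 9 → go right. Place as right child of 9.
Insert 20: 20 > 16 → go right; 20 > 17 → go right; 20 < 40 → go left; 20 < 33 → go left; 20 > 18 → go right; 20 > 19 → go right; 20 < 23 → go left. Place as left child of 23.

2 1 6 11 9 3 20 32 23 19 18 33 40 17 16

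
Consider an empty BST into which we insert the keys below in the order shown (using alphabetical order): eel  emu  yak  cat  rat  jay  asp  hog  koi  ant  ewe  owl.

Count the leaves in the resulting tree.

3

Resulting structure (node: left, right):
  eel: L=cat, R=emu
  emu: L=–, R=yak
  yak: L=rat, R=–
  cat: L=asp, R=–
  rat: L=jay, R=–
  jay: L=hog, R=koi
  asp: L=ant, R=–
  hog: L=ewe, R=–
  koi: L=–, R=owl
  ant: L=–, R=–
  ewe: L=–, R=–
  owl: L=–, R=–

Leaves: ant, ewe, owl — 3 in total.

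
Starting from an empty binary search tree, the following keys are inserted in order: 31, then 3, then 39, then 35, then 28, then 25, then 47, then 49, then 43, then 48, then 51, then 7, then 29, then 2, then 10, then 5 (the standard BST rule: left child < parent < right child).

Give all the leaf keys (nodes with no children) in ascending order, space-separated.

31: root
3: left child of 31 (depth 1)
39: right child of 31 (depth 1)
35: left child of 39 (depth 2)
28: right child of 3 (depth 2)
25: left child of 28 (depth 3)
47: right child of 39 (depth 2)
49: right child of 47 (depth 3)
43: left child of 47 (depth 3)
48: left child of 49 (depth 4)
51: right child of 49 (depth 4)
7: left child of 25 (depth 4)
29: right child of 28 (depth 3)
2: left child of 3 (depth 2)
10: right child of 7 (depth 5)
5: left child of 7 (depth 5)

2 5 10 29 35 43 48 51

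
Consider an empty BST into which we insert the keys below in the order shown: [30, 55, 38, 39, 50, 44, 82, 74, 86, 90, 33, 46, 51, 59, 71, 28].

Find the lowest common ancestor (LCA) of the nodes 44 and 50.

50

Insert 30: tree is empty, so 30 becomes the root.
Insert 55: 55 > 30 → go right. Place as right child of 30.
Insert 38: 38 > 30 → go right; 38 < 55 → go left. Place as left child of 55.
Insert 39: 39 > 30 → go right; 39 < 55 → go left; 39 > 38 → go right. Place as right child of 38.
Insert 50: 50 > 30 → go right; 50 < 55 → go left; 50 > 38 → go right; 50 > 39 → go right. Place as right child of 39.
Insert 44: 44 > 30 → go right; 44 < 55 → go left; 44 > 38 → go right; 44 > 39 → go right; 44 < 50 → go left. Place as left child of 50.
Insert 82: 82 > 30 → go right; 82 > 55 → go right. Place as right child of 55.
Insert 74: 74 > 30 → go right; 74 > 55 → go right; 74 < 82 → go left. Place as left child of 82.
Insert 86: 86 > 30 → go right; 86 > 55 → go right; 86 > 82 → go right. Place as right child of 82.
Insert 90: 90 > 30 → go right; 90 > 55 → go right; 90 > 82 → go right; 90 > 86 → go right. Place as right child of 86.
Insert 33: 33 > 30 → go right; 33 < 55 → go left; 33 < 38 → go left. Place as left child of 38.
Insert 46: 46 > 30 → go right; 46 < 55 → go left; 46 > 38 → go right; 46 > 39 → go right; 46 < 50 → go left; 46 > 44 → go right. Place as right child of 44.
Insert 51: 51 > 30 → go right; 51 < 55 → go left; 51 > 38 → go right; 51 > 39 → go right; 51 > 50 → go right. Place as right child of 50.
Insert 59: 59 > 30 → go right; 59 > 55 → go right; 59 < 82 → go left; 59 < 74 → go left. Place as left child of 74.
Insert 71: 71 > 30 → go right; 71 > 55 → go right; 71 < 82 → go left; 71 < 74 → go left; 71 > 59 → go right. Place as right child of 59.
Insert 28: 28 < 30 → go left. Place as left child of 30.

Path to 44: 30 → 55 → 38 → 39 → 50 → 44
Path to 50: 30 → 55 → 38 → 39 → 50
50 lies on both paths and is an ancestor of the other node.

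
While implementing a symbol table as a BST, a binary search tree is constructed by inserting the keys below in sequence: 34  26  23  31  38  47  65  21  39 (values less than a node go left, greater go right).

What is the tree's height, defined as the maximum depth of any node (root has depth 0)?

3

Resulting structure (node: left, right):
  34: L=26, R=38
  26: L=23, R=31
  23: L=21, R=–
  31: L=–, R=–
  38: L=–, R=47
  47: L=39, R=65
  65: L=–, R=–
  21: L=–, R=–
  39: L=–, R=–

The deepest node is 65 at depth 3.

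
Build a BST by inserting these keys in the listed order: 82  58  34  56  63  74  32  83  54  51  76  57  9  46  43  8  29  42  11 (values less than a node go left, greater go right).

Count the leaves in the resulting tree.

82: root
58: left child of 82 (depth 1)
34: left child of 58 (depth 2)
56: right child of 34 (depth 3)
63: right child of 58 (depth 2)
74: right child of 63 (depth 3)
32: left child of 34 (depth 3)
83: right child of 82 (depth 1)
54: left child of 56 (depth 4)
51: left child of 54 (depth 5)
76: right child of 74 (depth 4)
57: right child of 56 (depth 4)
9: left child of 32 (depth 4)
46: left child of 51 (depth 6)
43: left child of 46 (depth 7)
8: left child of 9 (depth 5)
29: right child of 9 (depth 5)
42: left child of 43 (depth 8)
11: left child of 29 (depth 6)

Leaves: 8, 11, 42, 57, 76, 83 — 6 in total.

6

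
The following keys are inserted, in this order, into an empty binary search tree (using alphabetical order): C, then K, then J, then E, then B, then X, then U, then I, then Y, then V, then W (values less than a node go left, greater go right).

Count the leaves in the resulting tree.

C: root
K: right child of C (depth 1)
J: left child of K (depth 2)
E: left child of J (depth 3)
B: left child of C (depth 1)
X: right child of K (depth 2)
U: left child of X (depth 3)
I: right child of E (depth 4)
Y: right child of X (depth 3)
V: right child of U (depth 4)
W: right child of V (depth 5)

Leaves: B, I, W, Y — 4 in total.

4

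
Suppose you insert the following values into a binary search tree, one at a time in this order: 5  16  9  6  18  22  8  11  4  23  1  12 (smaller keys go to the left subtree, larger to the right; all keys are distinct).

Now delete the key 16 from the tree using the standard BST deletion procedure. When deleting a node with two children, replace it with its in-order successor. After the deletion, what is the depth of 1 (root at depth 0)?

Insert 5: tree is empty, so 5 becomes the root.
Insert 16: 16 > 5 → go right. Place as right child of 5.
Insert 9: 9 > 5 → go right; 9 < 16 → go left. Place as left child of 16.
Insert 6: 6 > 5 → go right; 6 < 16 → go left; 6 < 9 → go left. Place as left child of 9.
Insert 18: 18 > 5 → go right; 18 > 16 → go right. Place as right child of 16.
Insert 22: 22 > 5 → go right; 22 > 16 → go right; 22 > 18 → go right. Place as right child of 18.
Insert 8: 8 > 5 → go right; 8 < 16 → go left; 8 < 9 → go left; 8 > 6 → go right. Place as right child of 6.
Insert 11: 11 > 5 → go right; 11 < 16 → go left; 11 > 9 → go right. Place as right child of 9.
Insert 4: 4 < 5 → go left. Place as left child of 5.
Insert 23: 23 > 5 → go right; 23 > 16 → go right; 23 > 18 → go right; 23 > 22 → go right. Place as right child of 22.
Insert 1: 1 < 5 → go left; 1 < 4 → go left. Place as left child of 4.
Insert 12: 12 > 5 → go right; 12 < 16 → go left; 12 > 9 → go right; 12 > 11 → go right. Place as right child of 11.

Delete 16 (two children — replace with in-order successor).
After deletion, path to 1: 5 → 4 → 1.

2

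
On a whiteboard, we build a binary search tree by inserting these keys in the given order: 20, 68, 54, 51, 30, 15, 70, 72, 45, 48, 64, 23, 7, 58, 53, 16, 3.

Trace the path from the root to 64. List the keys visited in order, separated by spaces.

20: root
68: right child of 20 (depth 1)
54: left child of 68 (depth 2)
51: left child of 54 (depth 3)
30: left child of 51 (depth 4)
15: left child of 20 (depth 1)
70: right child of 68 (depth 2)
72: right child of 70 (depth 3)
45: right child of 30 (depth 5)
48: right child of 45 (depth 6)
64: right child of 54 (depth 3)
23: left child of 30 (depth 5)
7: left child of 15 (depth 2)
58: left child of 64 (depth 4)
53: right child of 51 (depth 4)
16: right child of 15 (depth 2)
3: left child of 7 (depth 3)

20 68 54 64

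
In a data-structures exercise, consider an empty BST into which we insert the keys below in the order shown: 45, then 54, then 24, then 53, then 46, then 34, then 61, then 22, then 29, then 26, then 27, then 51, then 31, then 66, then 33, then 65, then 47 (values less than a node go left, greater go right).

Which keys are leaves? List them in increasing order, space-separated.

Resulting structure (node: left, right):
  45: L=24, R=54
  54: L=53, R=61
  24: L=22, R=34
  53: L=46, R=–
  46: L=–, R=51
  34: L=29, R=–
  61: L=–, R=66
  22: L=–, R=–
  29: L=26, R=31
  26: L=–, R=27
  27: L=–, R=–
  51: L=47, R=–
  31: L=–, R=33
  66: L=65, R=–
  33: L=–, R=–
  65: L=–, R=–
  47: L=–, R=–

22 27 33 47 65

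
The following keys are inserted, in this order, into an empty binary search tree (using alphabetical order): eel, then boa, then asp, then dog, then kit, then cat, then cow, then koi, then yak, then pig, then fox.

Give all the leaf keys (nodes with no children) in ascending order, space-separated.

eel: root
boa: left child of eel (depth 1)
asp: left child of boa (depth 2)
dog: right child of boa (depth 2)
kit: right child of eel (depth 1)
cat: left child of dog (depth 3)
cow: right child of cat (depth 4)
koi: right child of kit (depth 2)
yak: right child of koi (depth 3)
pig: left child of yak (depth 4)
fox: left child of kit (depth 2)

asp cow fox pig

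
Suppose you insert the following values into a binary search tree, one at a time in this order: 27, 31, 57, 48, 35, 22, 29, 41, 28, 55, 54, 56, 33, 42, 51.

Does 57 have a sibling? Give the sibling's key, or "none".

29

Insert 27: tree is empty, so 27 becomes the root.
Insert 31: 31 > 27 → go right. Place as right child of 27.
Insert 57: 57 > 27 → go right; 57 > 31 → go right. Place as right child of 31.
Insert 48: 48 > 27 → go right; 48 > 31 → go right; 48 < 57 → go left. Place as left child of 57.
Insert 35: 35 > 27 → go right; 35 > 31 → go right; 35 < 57 → go left; 35 < 48 → go left. Place as left child of 48.
Insert 22: 22 < 27 → go left. Place as left child of 27.
Insert 29: 29 > 27 → go right; 29 < 31 → go left. Place as left child of 31.
Insert 41: 41 > 27 → go right; 41 > 31 → go right; 41 < 57 → go left; 41 < 48 → go left; 41 > 35 → go right. Place as right child of 35.
Insert 28: 28 > 27 → go right; 28 < 31 → go left; 28 < 29 → go left. Place as left child of 29.
Insert 55: 55 > 27 → go right; 55 > 31 → go right; 55 < 57 → go left; 55 > 48 → go right. Place as right child of 48.
Insert 54: 54 > 27 → go right; 54 > 31 → go right; 54 < 57 → go left; 54 > 48 → go right; 54 < 55 → go left. Place as left child of 55.
Insert 56: 56 > 27 → go right; 56 > 31 → go right; 56 < 57 → go left; 56 > 48 → go right; 56 > 55 → go right. Place as right child of 55.
Insert 33: 33 > 27 → go right; 33 > 31 → go right; 33 < 57 → go left; 33 < 48 → go left; 33 < 35 → go left. Place as left child of 35.
Insert 42: 42 > 27 → go right; 42 > 31 → go right; 42 < 57 → go left; 42 < 48 → go left; 42 > 35 → go right; 42 > 41 → go right. Place as right child of 41.
Insert 51: 51 > 27 → go right; 51 > 31 → go right; 51 < 57 → go left; 51 > 48 → go right; 51 < 55 → go left; 51 < 54 → go left. Place as left child of 54.

57's parent is 31; the other child of 31 is 29.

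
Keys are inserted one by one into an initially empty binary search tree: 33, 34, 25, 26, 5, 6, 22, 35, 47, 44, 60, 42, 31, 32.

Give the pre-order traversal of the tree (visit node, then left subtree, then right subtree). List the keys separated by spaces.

33: root
34: right child of 33 (depth 1)
25: left child of 33 (depth 1)
26: right child of 25 (depth 2)
5: left child of 25 (depth 2)
6: right child of 5 (depth 3)
22: right child of 6 (depth 4)
35: right child of 34 (depth 2)
47: right child of 35 (depth 3)
44: left child of 47 (depth 4)
60: right child of 47 (depth 4)
42: left child of 44 (depth 5)
31: right child of 26 (depth 3)
32: right child of 31 (depth 4)

33 25 5 6 22 26 31 32 34 35 47 44 42 60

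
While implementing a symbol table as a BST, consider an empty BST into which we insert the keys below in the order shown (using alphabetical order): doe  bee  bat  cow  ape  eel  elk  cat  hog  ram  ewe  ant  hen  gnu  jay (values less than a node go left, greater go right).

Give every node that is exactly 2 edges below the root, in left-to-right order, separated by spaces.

Insert doe: tree is empty, so doe becomes the root.
Insert bee: bee < doe → go left. Place as left child of doe.
Insert bat: bat < doe → go left; bat < bee → go left. Place as left child of bee.
Insert cow: cow < doe → go left; cow > bee → go right. Place as right child of bee.
Insert ape: ape < doe → go left; ape < bee → go left; ape < bat → go left. Place as left child of bat.
Insert eel: eel > doe → go right. Place as right child of doe.
Insert elk: elk > doe → go right; elk > eel → go right. Place as right child of eel.
Insert cat: cat < doe → go left; cat > bee → go right; cat < cow → go left. Place as left child of cow.
Insert hog: hog > doe → go right; hog > eel → go right; hog > elk → go right. Place as right child of elk.
Insert ram: ram > doe → go right; ram > eel → go right; ram > elk → go right; ram > hog → go right. Place as right child of hog.
Insert ewe: ewe > doe → go right; ewe > eel → go right; ewe > elk → go right; ewe < hog → go left. Place as left child of hog.
Insert ant: ant < doe → go left; ant < bee → go left; ant < bat → go left; ant < ape → go left. Place as left child of ape.
Insert hen: hen > doe → go right; hen > eel → go right; hen > elk → go right; hen < hog → go left; hen > ewe → go right. Place as right child of ewe.
Insert gnu: gnu > doe → go right; gnu > eel → go right; gnu > elk → go right; gnu < hog → go left; gnu > ewe → go right; gnu < hen → go left. Place as left child of hen.
Insert jay: jay > doe → go right; jay > eel → go right; jay > elk → go right; jay > hog → go right; jay < ram → go left. Place as left child of ram.

bat cow elk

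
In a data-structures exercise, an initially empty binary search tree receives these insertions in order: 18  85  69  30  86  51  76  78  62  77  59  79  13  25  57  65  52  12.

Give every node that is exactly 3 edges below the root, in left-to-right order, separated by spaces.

18: root
85: right child of 18 (depth 1)
69: left child of 85 (depth 2)
30: left child of 69 (depth 3)
86: right child of 85 (depth 2)
51: right child of 30 (depth 4)
76: right child of 69 (depth 3)
78: right child of 76 (depth 4)
62: right child of 51 (depth 5)
77: left child of 78 (depth 5)
59: left child of 62 (depth 6)
79: right child of 78 (depth 5)
13: left child of 18 (depth 1)
25: left child of 30 (depth 4)
57: left child of 59 (depth 7)
65: right child of 62 (depth 6)
52: left child of 57 (depth 8)
12: left child of 13 (depth 2)

30 76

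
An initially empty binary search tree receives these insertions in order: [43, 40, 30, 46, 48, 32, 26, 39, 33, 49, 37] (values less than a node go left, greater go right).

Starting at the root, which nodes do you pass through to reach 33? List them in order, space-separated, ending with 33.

43 40 30 32 39 33

Insert 43: tree is empty, so 43 becomes the root.
Insert 40: 40 < 43 → go left. Place as left child of 43.
Insert 30: 30 < 43 → go left; 30 < 40 → go left. Place as left child of 40.
Insert 46: 46 > 43 → go right. Place as right child of 43.
Insert 48: 48 > 43 → go right; 48 > 46 → go right. Place as right child of 46.
Insert 32: 32 < 43 → go left; 32 < 40 → go left; 32 > 30 → go right. Place as right child of 30.
Insert 26: 26 < 43 → go left; 26 < 40 → go left; 26 < 30 → go left. Place as left child of 30.
Insert 39: 39 < 43 → go left; 39 < 40 → go left; 39 > 30 → go right; 39 > 32 → go right. Place as right child of 32.
Insert 33: 33 < 43 → go left; 33 < 40 → go left; 33 > 30 → go right; 33 > 32 → go right; 33 < 39 → go left. Place as left child of 39.
Insert 49: 49 > 43 → go right; 49 > 46 → go right; 49 > 48 → go right. Place as right child of 48.
Insert 37: 37 < 43 → go left; 37 < 40 → go left; 37 > 30 → go right; 37 > 32 → go right; 37 < 39 → go left; 37 > 33 → go right. Place as right child of 33.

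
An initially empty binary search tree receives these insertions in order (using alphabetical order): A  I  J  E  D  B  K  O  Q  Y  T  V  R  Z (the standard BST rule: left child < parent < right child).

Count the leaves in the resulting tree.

4

Insert A: tree is empty, so A becomes the root.
Insert I: I > A → go right. Place as right child of A.
Insert J: J > A → go right; J > I → go right. Place as right child of I.
Insert E: E > A → go right; E < I → go left. Place as left child of I.
Insert D: D > A → go right; D < I → go left; D < E → go left. Place as left child of E.
Insert B: B > A → go right; B < I → go left; B < E → go left; B < D → go left. Place as left child of D.
Insert K: K > A → go right; K > I → go right; K > J → go right. Place as right child of J.
Insert O: O > A → go right; O > I → go right; O > J → go right; O > K → go right. Place as right child of K.
Insert Q: Q > A → go right; Q > I → go right; Q > J → go right; Q > K → go right; Q > O → go right. Place as right child of O.
Insert Y: Y > A → go right; Y > I → go right; Y > J → go right; Y > K → go right; Y > O → go right; Y > Q → go right. Place as right child of Q.
Insert T: T > A → go right; T > I → go right; T > J → go right; T > K → go right; T > O → go right; T > Q → go right; T < Y → go left. Place as left child of Y.
Insert V: V > A → go right; V > I → go right; V > J → go right; V > K → go right; V > O → go right; V > Q → go right; V < Y → go left; V > T → go right. Place as right child of T.
Insert R: R > A → go right; R > I → go right; R > J → go right; R > K → go right; R > O → go right; R > Q → go right; R < Y → go left; R < T → go left. Place as left child of T.
Insert Z: Z > A → go right; Z > I → go right; Z > J → go right; Z > K → go right; Z > O → go right; Z > Q → go right; Z > Y → go right. Place as right child of Y.

Leaves: B, R, V, Z — 4 in total.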